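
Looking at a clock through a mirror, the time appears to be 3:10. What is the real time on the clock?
Reflection across the vertical (12-6) axis maps a hand at angle A degrees to (360 - A) degrees, which sends a reading of T minutes past 12:00 to (720 - T) minutes past 12:00.
Mirror reads 3:10 = 190 minutes past 12:00.
Actual time: (720 - 190) mod 720 = 530 minutes = 8:50.

Final answer: 8:50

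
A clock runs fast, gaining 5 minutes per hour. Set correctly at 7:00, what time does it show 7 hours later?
For every 60 true minutes, the faulty clock advances 60 + 5 = 65 minutes.
True elapsed: 7 hours = 420 minutes.
Faulty clock advances: 420 x 65/60 = 455 minutes (drift: 35 minutes ahead).
Shown time: 7:00 + 455 minutes = 2:35.

Final answer: 2:35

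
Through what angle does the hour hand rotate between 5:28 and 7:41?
The hour hand moves 0.5 degrees per minute.
Time elapsed: 7:41 - 5:28 = 133 minutes
Angular displacement: 133 x 0.5 = 66.5 degrees

Final answer: 66.5 degrees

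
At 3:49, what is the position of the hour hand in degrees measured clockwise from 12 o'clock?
The hour hand moves 30 degrees per hour and 0.5 degrees per minute.
At 3:49: (3) x 30 + 49 x 0.5 = 90 + 24.5 = 114.5 degrees

Final answer: 114.5 degrees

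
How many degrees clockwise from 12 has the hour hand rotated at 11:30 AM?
The hour hand moves 30 degrees per hour and 0.5 degrees per minute.
At 11:30: (11) x 30 + 30 x 0.5 = 330 + 15 = 345 degrees

Final answer: 345 degrees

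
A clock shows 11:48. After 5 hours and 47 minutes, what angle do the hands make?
First find the time 5 hours and 47 minutes after 11:48.
Total minutes: 11 x 60 + 48 + 5 x 60 + 47 = 1055.
1055 mod 720 = 335 minutes = 5:35.
Now compute the angle at 5:35:
Hour hand: 5 x 30 + 35 x 0.5 = 167.5 degrees
Minute hand: 35 x 6 = 210 degrees
Difference: |167.5 - 210| = 42.5 degrees
The angle is 42.5 degrees

Final answer: 42.5 degrees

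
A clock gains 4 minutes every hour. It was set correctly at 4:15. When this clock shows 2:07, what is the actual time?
For every 60 true minutes, the faulty clock advances 64 minutes, so 1 faulty-clock minute corresponds to 60/64 true minutes.
From 4:15 to 2:07 on the faulty dial is 592 minutes.
True elapsed: 592 x 60/64 = 555 minutes = 9 hours and 15 minutes.
True time: 4:15 + 9 hours and 15 minutes = 1:30.

Final answer: 1:30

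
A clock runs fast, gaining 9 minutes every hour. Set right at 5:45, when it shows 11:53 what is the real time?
For every 60 true minutes, the faulty clock advances 69 minutes, so 1 faulty-clock minute corresponds to 60/69 true minutes.
From 5:45 to 11:53 on the faulty dial is 368 minutes.
True elapsed: 368 x 60/69 = 320 minutes = 5 hours and 20 minutes.
True time: 5:45 + 5 hours and 20 minutes = 11:05.

Final answer: 11:05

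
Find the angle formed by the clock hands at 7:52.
Hour hand position: 7 x 30 + 52 x 0.5 = 236 degrees
Minute hand position: 52 x 6 = 312 degrees
Difference: |236 - 312| = 76 degrees
The angle between the hands is 76 degrees

Final answer: 76 degrees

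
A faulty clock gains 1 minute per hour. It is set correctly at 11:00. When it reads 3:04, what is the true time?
For every 60 true minutes, the faulty clock advances 61 minutes, so 1 faulty-clock minute corresponds to 60/61 true minutes.
From 11:00 to 3:04 on the faulty dial is 244 minutes.
True elapsed: 244 x 60/61 = 240 minutes = 4 hours.
True time: 11:00 + 4 hours = 3:00.

Final answer: 3:00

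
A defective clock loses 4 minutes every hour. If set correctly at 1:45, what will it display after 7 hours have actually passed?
For every 60 true minutes, the faulty clock advances 60 - 4 = 56 minutes.
True elapsed: 7 hours = 420 minutes.
Faulty clock advances: 420 x 56/60 = 392 minutes (drift: 28 minutes behind).
Shown time: 1:45 + 392 minutes = 8:17.

Final answer: 8:17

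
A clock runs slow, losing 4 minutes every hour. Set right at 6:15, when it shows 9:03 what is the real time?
For every 60 true minutes, the faulty clock advances 56 minutes, so 1 faulty-clock minute corresponds to 60/56 true minutes.
From 6:15 to 9:03 on the faulty dial is 168 minutes.
True elapsed: 168 x 60/56 = 180 minutes = 3 hours.
True time: 6:15 + 3 hours = 9:15.

Final answer: 9:15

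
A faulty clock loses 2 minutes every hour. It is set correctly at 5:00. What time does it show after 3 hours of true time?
For every 60 true minutes, the faulty clock advances 60 - 2 = 58 minutes.
True elapsed: 3 hours = 180 minutes.
Faulty clock advances: 180 x 58/60 = 174 minutes (drift: 6 minutes behind).
Shown time: 5:00 + 174 minutes = 7:54.

Final answer: 7:54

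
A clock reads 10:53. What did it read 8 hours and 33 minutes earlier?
Starting time: 10:53 = 653 total minutes past 12:00
Subtracting: 8 hours and 33 minutes = 513 minutes
653 - 513 = 140 minutes
= 2 hours and 20 minutes past 12:00 = 2:20

Final answer: 2:20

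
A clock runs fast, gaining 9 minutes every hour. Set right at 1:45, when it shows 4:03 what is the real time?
For every 60 true minutes, the faulty clock advances 69 minutes, so 1 faulty-clock minute corresponds to 60/69 true minutes.
From 1:45 to 4:03 on the faulty dial is 138 minutes.
True elapsed: 138 x 60/69 = 120 minutes = 2 hours.
True time: 1:45 + 2 hours = 3:45.

Final answer: 3:45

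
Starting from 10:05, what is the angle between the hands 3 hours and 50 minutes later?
First find the time 3 hours and 50 minutes after 10:05.
Total minutes: 10 x 60 + 5 + 3 x 60 + 50 = 835.
835 mod 720 = 115 minutes = 1:55.
Now compute the angle at 1:55:
Hour hand: 1 x 30 + 55 x 0.5 = 57.5 degrees
Minute hand: 55 x 6 = 330 degrees
Difference: |57.5 - 330| = 272.5 degrees
Smaller angle: 360 - 272.5 = 87.5 degrees

Final answer: 87.5 degrees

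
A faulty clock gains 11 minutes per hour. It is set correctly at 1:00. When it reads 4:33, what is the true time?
For every 60 true minutes, the faulty clock advances 71 minutes, so 1 faulty-clock minute corresponds to 60/71 true minutes.
From 1:00 to 4:33 on the faulty dial is 213 minutes.
True elapsed: 213 x 60/71 = 180 minutes = 3 hours.
True time: 1:00 + 3 hours = 4:00.

Final answer: 4:00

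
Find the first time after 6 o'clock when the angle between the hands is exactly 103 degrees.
At t minutes past 6:00, the hour hand is at 30 x 6 + 0.5t degrees and the minute hand is at 6t degrees.
The smaller angle between them is 103 degrees when |30H - 5.5t| = 103 or |30H - 5.5t| = 257.
With H = 6, solve 30 x 6 - 5.5t = +/- target for each target:
  t = (30 x 6 - 103) / 5.5 = 14
  t = (30 x 6 + 103) / 5.5 = 51.45
  t = (30 x 6 - 257) / 5.5 = -14 (outside (0, 60))
  t = (30 x 6 + 257) / 5.5 = 79.45 (outside (0, 60))
Valid solutions in (0, 60): {14, 51.45} minutes.
The first occurrence is t = 14 minutes.
The hands form a 103-degree angle at 14 minutes past 6:00.

Final answer: 14 minutes past 6:00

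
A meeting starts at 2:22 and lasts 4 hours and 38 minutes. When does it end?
Starting time: 2:22
Adding 38 minutes to 22 minutes: 22 + 38 = 60 minutes = 1 hour
Adding 4 hours: 2 + 4 + 1 (carry) = 7
Final time: 7:00

Final answer: 7:00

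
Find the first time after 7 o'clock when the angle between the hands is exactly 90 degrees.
At t minutes past 7:00, the hour hand is at 30 x 7 + 0.5t degrees and the minute hand is at 6t degrees.
The smaller angle between them is 90 degrees when |30H - 5.5t| = 90 or |30H - 5.5t| = 270.
With H = 7, solve 30 x 7 - 5.5t = +/- target for each target:
  t = (30 x 7 - 90) / 5.5 = 21.82
  t = (30 x 7 + 90) / 5.5 = 54.55
  t = (30 x 7 - 270) / 5.5 = -10.91 (outside (0, 60))
  t = (30 x 7 + 270) / 5.5 = 87.27 (outside (0, 60))
Valid solutions in (0, 60): {21.82, 54.55} minutes.
The first occurrence is t = 21.82 minutes.
The hands form a 90-degree angle at 21.82 minutes past 7:00.

Final answer: 21.82 minutes past 7:00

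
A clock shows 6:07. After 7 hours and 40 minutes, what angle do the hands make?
First find the time 7 hours and 40 minutes after 6:07.
Total minutes: 6 x 60 + 7 + 7 x 60 + 40 = 827.
827 mod 720 = 107 minutes = 1:47.
Now compute the angle at 1:47:
Hour hand: 1 x 30 + 47 x 0.5 = 53.5 degrees
Minute hand: 47 x 6 = 282 degrees
Difference: |53.5 - 282| = 228.5 degrees
Smaller angle: 360 - 228.5 = 131.5 degrees

Final answer: 131.5 degrees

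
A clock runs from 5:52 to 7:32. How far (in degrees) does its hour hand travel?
The hour hand moves 0.5 degrees per minute.
Time elapsed: 7:32 - 5:52 = 100 minutes
Angular displacement: 100 x 0.5 = 50 degrees

Final answer: 50 degrees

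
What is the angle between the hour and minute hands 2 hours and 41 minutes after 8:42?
First find the time 2 hours and 41 minutes after 8:42.
Total minutes: 8 x 60 + 42 + 2 x 60 + 41 = 683.
683 mod 720 = 683 minutes = 11:23.
Now compute the angle at 11:23:
Hour hand: 11 x 30 + 23 x 0.5 = 341.5 degrees
Minute hand: 23 x 6 = 138 degrees
Difference: |341.5 - 138| = 203.5 degrees
Smaller angle: 360 - 203.5 = 156.5 degrees

Final answer: 156.5 degrees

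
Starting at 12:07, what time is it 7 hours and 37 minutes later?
Starting time: 12:07
Adding 37 minutes to 7 minutes: 7 + 37 = 44 minutes
Adding 7 hours: 12 + 7 = 19 - 12 = 7
Final time: 7:44

Final answer: 7:44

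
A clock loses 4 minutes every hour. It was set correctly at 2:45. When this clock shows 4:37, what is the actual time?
For every 60 true minutes, the faulty clock advances 56 minutes, so 1 faulty-clock minute corresponds to 60/56 true minutes.
From 2:45 to 4:37 on the faulty dial is 112 minutes.
True elapsed: 112 x 60/56 = 120 minutes = 2 hours.
True time: 2:45 + 2 hours = 4:45.

Final answer: 4:45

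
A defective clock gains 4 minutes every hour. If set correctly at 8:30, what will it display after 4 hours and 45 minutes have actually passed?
For every 60 true minutes, the faulty clock advances 60 + 4 = 64 minutes.
True elapsed: 4 hours and 45 minutes = 285 minutes.
Faulty clock advances: 285 x 64/60 = 304 minutes (drift: 19 minutes ahead).
Shown time: 8:30 + 304 minutes = 1:34.

Final answer: 1:34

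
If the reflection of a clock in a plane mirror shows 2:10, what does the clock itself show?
Reflection across the vertical (12-6) axis maps a hand at angle A degrees to (360 - A) degrees, which sends a reading of T minutes past 12:00 to (720 - T) minutes past 12:00.
Mirror reads 2:10 = 130 minutes past 12:00.
Actual time: (720 - 130) mod 720 = 590 minutes = 9:50.

Final answer: 9:50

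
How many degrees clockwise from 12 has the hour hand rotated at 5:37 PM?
The hour hand moves 30 degrees per hour and 0.5 degrees per minute.
At 5:37: (5) x 30 + 37 x 0.5 = 150 + 18.5 = 168.5 degrees

Final answer: 168.5 degrees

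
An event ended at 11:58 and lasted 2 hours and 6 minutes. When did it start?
Starting time: 11:58 = 718 total minutes past 12:00
Subtracting: 2 hours and 6 minutes = 126 minutes
718 - 126 = 592 minutes
= 9 hours and 52 minutes past 12:00 = 9:52

Final answer: 9:52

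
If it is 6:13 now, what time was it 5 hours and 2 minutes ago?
Starting time: 6:13 = 373 total minutes past 12:00
Subtracting: 5 hours and 2 minutes = 302 minutes
373 - 302 = 71 minutes
= 1 hour and 11 minutes past 12:00 = 1:11

Final answer: 1:11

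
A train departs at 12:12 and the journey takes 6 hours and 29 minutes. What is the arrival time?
Starting time: 12:12
Adding 29 minutes to 12 minutes: 12 + 29 = 41 minutes
Adding 6 hours: 12 + 6 = 18 - 12 = 6
Final time: 6:41

Final answer: 6:41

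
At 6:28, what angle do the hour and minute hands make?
Hour hand position: 6 x 30 + 28 x 0.5 = 194 degrees
Minute hand position: 28 x 6 = 168 degrees
Difference: |194 - 168| = 26 degrees
The angle between the hands is 26 degrees

Final answer: 26 degrees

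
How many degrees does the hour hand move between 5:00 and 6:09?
The hour hand moves 0.5 degrees per minute.
Time elapsed: 6:09 - 5:00 = 69 minutes
Angular displacement: 69 x 0.5 = 34.5 degrees

Final answer: 34.5 degrees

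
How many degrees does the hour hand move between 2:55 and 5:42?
The hour hand moves 0.5 degrees per minute.
Time elapsed: 5:42 - 2:55 = 167 minutes
Angular displacement: 167 x 0.5 = 83.5 degrees

Final answer: 83.5 degrees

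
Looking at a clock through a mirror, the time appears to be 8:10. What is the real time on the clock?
Reflection across the vertical (12-6) axis maps a hand at angle A degrees to (360 - A) degrees, which sends a reading of T minutes past 12:00 to (720 - T) minutes past 12:00.
Mirror reads 8:10 = 490 minutes past 12:00.
Actual time: (720 - 490) mod 720 = 230 minutes = 3:50.

Final answer: 3:50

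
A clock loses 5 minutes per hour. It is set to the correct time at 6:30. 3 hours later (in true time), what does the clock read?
For every 60 true minutes, the faulty clock advances 60 - 5 = 55 minutes.
True elapsed: 3 hours = 180 minutes.
Faulty clock advances: 180 x 55/60 = 165 minutes (drift: 15 minutes behind).
Shown time: 6:30 + 165 minutes = 9:15.

Final answer: 9:15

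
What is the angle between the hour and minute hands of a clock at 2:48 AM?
Hour hand position: 2 x 30 + 48 x 0.5 = 84 degrees
Minute hand position: 48 x 6 = 288 degrees
Difference: |84 - 288| = 204 degrees
Since 204 > 180, the smaller angle is 360 - 204 = 156 degrees

Final answer: 156 degrees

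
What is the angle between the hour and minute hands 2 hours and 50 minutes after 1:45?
First find the time 2 hours and 50 minutes after 1:45.
Total minutes: 1 x 60 + 45 + 2 x 60 + 50 = 275.
275 mod 720 = 275 minutes = 4:35.
Now compute the angle at 4:35:
Hour hand: 4 x 30 + 35 x 0.5 = 137.5 degrees
Minute hand: 35 x 6 = 210 degrees
Difference: |137.5 - 210| = 72.5 degrees
The angle is 72.5 degrees

Final answer: 72.5 degrees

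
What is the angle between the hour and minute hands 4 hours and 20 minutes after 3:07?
First find the time 4 hours and 20 minutes after 3:07.
Total minutes: 3 x 60 + 7 + 4 x 60 + 20 = 447.
447 mod 720 = 447 minutes = 7:27.
Now compute the angle at 7:27:
Hour hand: 7 x 30 + 27 x 0.5 = 223.5 degrees
Minute hand: 27 x 6 = 162 degrees
Difference: |223.5 - 162| = 61.5 degrees
The angle is 61.5 degrees

Final answer: 61.5 degrees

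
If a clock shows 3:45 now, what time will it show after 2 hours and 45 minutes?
Starting time: 3:45
Adding 45 minutes to 45 minutes: 45 + 45 = 90 minutes = 1 hour and 30 minutes
Adding 2 hours: 3 + 2 + 1 (carry) = 6
Final time: 6:30

Final answer: 6:30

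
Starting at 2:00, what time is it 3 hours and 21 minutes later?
Starting time: 2:00
Adding 21 minutes to 0 minutes: 0 + 21 = 21 minutes
Adding 3 hours: 2 + 3 = 5
Final time: 5:21

Final answer: 5:21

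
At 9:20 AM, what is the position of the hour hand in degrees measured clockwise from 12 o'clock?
The hour hand moves 30 degrees per hour and 0.5 degrees per minute.
At 9:20: (9) x 30 + 20 x 0.5 = 270 + 10 = 280 degrees

Final answer: 280 degrees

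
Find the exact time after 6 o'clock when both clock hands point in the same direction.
The minute hand gains 5.5 degrees per minute on the hour hand.
At 6:00, the hour hand is at 180 degrees and the minute hand is at 0 degrees.
The gap is 180 degrees. Time to close: 180/5.5 = 60 x 6/11 = 32.73 minutes.
The hands overlap at 32.73 minutes past 6:00.

Final answer: 32.73 minutes past 6:00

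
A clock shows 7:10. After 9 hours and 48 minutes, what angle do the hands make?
First find the time 9 hours and 48 minutes after 7:10.
Total minutes: 7 x 60 + 10 + 9 x 60 + 48 = 1018.
1018 mod 720 = 298 minutes = 4:58.
Now compute the angle at 4:58:
Hour hand: 4 x 30 + 58 x 0.5 = 149 degrees
Minute hand: 58 x 6 = 348 degrees
Difference: |149 - 348| = 199 degrees
Smaller angle: 360 - 199 = 161 degrees

Final answer: 161 degrees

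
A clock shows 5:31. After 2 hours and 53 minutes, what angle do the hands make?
First find the time 2 hours and 53 minutes after 5:31.
Total minutes: 5 x 60 + 31 + 2 x 60 + 53 = 504.
504 mod 720 = 504 minutes = 8:24.
Now compute the angle at 8:24:
Hour hand: 8 x 30 + 24 x 0.5 = 252 degrees
Minute hand: 24 x 6 = 144 degrees
Difference: |252 - 144| = 108 degrees
The angle is 108 degrees

Final answer: 108 degrees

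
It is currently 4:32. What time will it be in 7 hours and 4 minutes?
Starting time: 4:32
Adding 4 minutes to 32 minutes: 32 + 4 = 36 minutes
Adding 7 hours: 4 + 7 = 11
Final time: 11:36

Final answer: 11:36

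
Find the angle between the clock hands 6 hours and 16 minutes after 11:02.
First find the time 6 hours and 16 minutes after 11:02.
Total minutes: 11 x 60 + 2 + 6 x 60 + 16 = 1038.
1038 mod 720 = 318 minutes = 5:18.
Now compute the angle at 5:18:
Hour hand: 5 x 30 + 18 x 0.5 = 159 degrees
Minute hand: 18 x 6 = 108 degrees
Difference: |159 - 108| = 51 degrees
The angle is 51 degrees

Final answer: 51 degrees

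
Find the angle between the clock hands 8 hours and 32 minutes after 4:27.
First find the time 8 hours and 32 minutes after 4:27.
Total minutes: 4 x 60 + 27 + 8 x 60 + 32 = 779.
779 mod 720 = 59 minutes = 12:59.
Now compute the angle at 12:59:
Hour hand: 0 x 30 + 59 x 0.5 = 29.5 degrees
Minute hand: 59 x 6 = 354 degrees
Difference: |29.5 - 354| = 324.5 degrees
Smaller angle: 360 - 324.5 = 35.5 degrees

Final answer: 35.5 degrees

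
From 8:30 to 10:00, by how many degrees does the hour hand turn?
The hour hand moves 0.5 degrees per minute.
Time elapsed: 10:00 - 8:30 = 90 minutes
Angular displacement: 90 x 0.5 = 45 degrees

Final answer: 45 degrees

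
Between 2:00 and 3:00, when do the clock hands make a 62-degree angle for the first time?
At t minutes past 2:00, the hour hand is at 30 x 2 + 0.5t degrees and the minute hand is at 6t degrees.
The smaller angle between them is 62 degrees when |30H - 5.5t| = 62 or |30H - 5.5t| = 298.
With H = 2, solve 30 x 2 - 5.5t = +/- target for each target:
  t = (30 x 2 - 62) / 5.5 = -0.36 (outside (0, 60))
  t = (30 x 2 + 62) / 5.5 = 22.18
  t = (30 x 2 - 298) / 5.5 = -43.27 (outside (0, 60))
  t = (30 x 2 + 298) / 5.5 = 65.09 (outside (0, 60))
Valid solutions in (0, 60): {22.18} minutes.
The first occurrence is t = 22.18 minutes.
The hands form a 62-degree angle at 22.18 minutes past 2:00.

Final answer: 22.18 minutes past 2:00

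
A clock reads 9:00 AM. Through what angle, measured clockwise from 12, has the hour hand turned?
The hour hand moves 30 degrees per hour and 0.5 degrees per minute.
At 9:00: (9) x 30 + 0 x 0.5 = 270 + 0 = 270 degrees

Final answer: 270 degrees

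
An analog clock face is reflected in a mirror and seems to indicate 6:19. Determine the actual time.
Reflection across the vertical (12-6) axis maps a hand at angle A degrees to (360 - A) degrees, which sends a reading of T minutes past 12:00 to (720 - T) minutes past 12:00.
Mirror reads 6:19 = 379 minutes past 12:00.
Actual time: (720 - 379) mod 720 = 341 minutes = 5:41.

Final answer: 5:41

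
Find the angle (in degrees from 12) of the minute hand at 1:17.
The minute hand moves 6 degrees per minute.
At 1:17: 17 x 6 = 102 degrees

Final answer: 102 degrees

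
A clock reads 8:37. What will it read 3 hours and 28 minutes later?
Starting time: 8:37
Adding 28 minutes to 37 minutes: 37 + 28 = 65 minutes = 1 hour and 5 minutes
Adding 3 hours: 8 + 3 + 1 (carry) = 12
Final time: 12:05

Final answer: 12:05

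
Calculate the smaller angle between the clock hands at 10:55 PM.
Hour hand position: 10 x 30 + 55 x 0.5 = 327.5 degrees
Minute hand position: 55 x 6 = 330 degrees
Difference: |327.5 - 330| = 2.5 degrees
The angle between the hands is 2.5 degrees

Final answer: 2.5 degrees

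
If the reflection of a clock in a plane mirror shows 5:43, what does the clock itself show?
Reflection across the vertical (12-6) axis maps a hand at angle A degrees to (360 - A) degrees, which sends a reading of T minutes past 12:00 to (720 - T) minutes past 12:00.
Mirror reads 5:43 = 343 minutes past 12:00.
Actual time: (720 - 343) mod 720 = 377 minutes = 6:17.

Final answer: 6:17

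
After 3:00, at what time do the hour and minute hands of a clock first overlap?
The minute hand gains 5.5 degrees per minute on the hour hand.
At 3:00, the hour hand is at 90 degrees and the minute hand is at 0 degrees.
The gap is 90 degrees. Time to close: 90/5.5 = 60 x 3/11 = 16.36 minutes.
The hands overlap at 16.36 minutes past 3:00.

Final answer: 16.36 minutes past 3:00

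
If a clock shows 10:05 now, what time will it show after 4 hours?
Starting time: 10:05
Adding 0 minutes to 5 minutes: 5 + 0 = 5 minutes
Adding 4 hours: 10 + 4 = 14 - 12 = 2
Final time: 2:05

Final answer: 2:05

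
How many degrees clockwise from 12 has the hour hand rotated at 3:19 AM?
The hour hand moves 30 degrees per hour and 0.5 degrees per minute.
At 3:19: (3) x 30 + 19 x 0.5 = 90 + 9.5 = 99.5 degrees

Final answer: 99.5 degrees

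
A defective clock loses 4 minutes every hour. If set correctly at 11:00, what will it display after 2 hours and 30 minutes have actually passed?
For every 60 true minutes, the faulty clock advances 60 - 4 = 56 minutes.
True elapsed: 2 hours and 30 minutes = 150 minutes.
Faulty clock advances: 150 x 56/60 = 140 minutes (drift: 10 minutes behind).
Shown time: 11:00 + 140 minutes = 1:20.

Final answer: 1:20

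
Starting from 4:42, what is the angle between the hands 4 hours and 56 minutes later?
First find the time 4 hours and 56 minutes after 4:42.
Total minutes: 4 x 60 + 42 + 4 x 60 + 56 = 578.
578 mod 720 = 578 minutes = 9:38.
Now compute the angle at 9:38:
Hour hand: 9 x 30 + 38 x 0.5 = 289 degrees
Minute hand: 38 x 6 = 228 degrees
Difference: |289 - 228| = 61 degrees
The angle is 61 degrees

Final answer: 61 degrees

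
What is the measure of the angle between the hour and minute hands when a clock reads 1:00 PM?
Hour hand position: 1 x 30 + 0 x 0.5 = 30 degrees
Minute hand position: 0 x 6 = 0 degrees
Difference: |30 - 0| = 30 degrees
The angle between the hands is 30 degrees

Final answer: 30 degrees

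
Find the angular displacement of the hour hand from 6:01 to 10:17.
The hour hand moves 0.5 degrees per minute.
Time elapsed: 10:17 - 6:01 = 256 minutes
Angular displacement: 256 x 0.5 = 128 degrees

Final answer: 128 degrees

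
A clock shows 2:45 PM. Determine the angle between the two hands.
Hour hand position: 2 x 30 + 45 x 0.5 = 82.5 degrees
Minute hand position: 45 x 6 = 270 degrees
Difference: |82.5 - 270| = 187.5 degrees
Since 187.5 > 180, the smaller angle is 360 - 187.5 = 172.5 degrees

Final answer: 172.5 degrees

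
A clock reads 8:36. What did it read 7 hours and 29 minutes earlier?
Starting time: 8:36 = 516 total minutes past 12:00
Subtracting: 7 hours and 29 minutes = 449 minutes
516 - 449 = 67 minutes
= 1 hour and 7 minutes past 12:00 = 1:07

Final answer: 1:07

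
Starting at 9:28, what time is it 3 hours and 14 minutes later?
Starting time: 9:28
Adding 14 minutes to 28 minutes: 28 + 14 = 42 minutes
Adding 3 hours: 9 + 3 = 12
Final time: 12:42

Final answer: 12:42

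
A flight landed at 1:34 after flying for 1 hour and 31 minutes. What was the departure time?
Starting time: 1:34 = 94 total minutes past 12:00
Subtracting: 1 hour and 31 minutes = 91 minutes
94 - 91 = 3 minutes
= 3 minutes past 12:00 = 12:03

Final answer: 12:03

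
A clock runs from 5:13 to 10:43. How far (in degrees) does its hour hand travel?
The hour hand moves 0.5 degrees per minute.
Time elapsed: 10:43 - 5:13 = 330 minutes
Angular displacement: 330 x 0.5 = 165 degrees

Final answer: 165 degrees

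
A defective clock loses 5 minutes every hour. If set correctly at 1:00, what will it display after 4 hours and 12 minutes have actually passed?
For every 60 true minutes, the faulty clock advances 60 - 5 = 55 minutes.
True elapsed: 4 hours and 12 minutes = 252 minutes.
Faulty clock advances: 252 x 55/60 = 231 minutes (drift: 21 minutes behind).
Shown time: 1:00 + 231 minutes = 4:51.

Final answer: 4:51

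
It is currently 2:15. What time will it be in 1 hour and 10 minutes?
Starting time: 2:15
Adding 10 minutes to 15 minutes: 15 + 10 = 25 minutes
Adding 1 hour: 2 + 1 = 3
Final time: 3:25

Final answer: 3:25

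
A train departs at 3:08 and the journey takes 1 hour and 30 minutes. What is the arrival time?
Starting time: 3:08
Adding 30 minutes to 8 minutes: 8 + 30 = 38 minutes
Adding 1 hour: 3 + 1 = 4
Final time: 4:38

Final answer: 4:38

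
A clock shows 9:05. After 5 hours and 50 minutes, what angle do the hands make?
First find the time 5 hours and 50 minutes after 9:05.
Total minutes: 9 x 60 + 5 + 5 x 60 + 50 = 895.
895 mod 720 = 175 minutes = 2:55.
Now compute the angle at 2:55:
Hour hand: 2 x 30 + 55 x 0.5 = 87.5 degrees
Minute hand: 55 x 6 = 330 degrees
Difference: |87.5 - 330| = 242.5 degrees
Smaller angle: 360 - 242.5 = 117.5 degrees

Final answer: 117.5 degrees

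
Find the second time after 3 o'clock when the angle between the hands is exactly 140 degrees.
At t minutes past 3:00, the hour hand is at 30 x 3 + 0.5t degrees and the minute hand is at 6t degrees.
The smaller angle between them is 140 degrees when |30H - 5.5t| = 140 or |30H - 5.5t| = 220.
With H = 3, solve 30 x 3 - 5.5t = +/- target for each target:
  t = (30 x 3 - 140) / 5.5 = -9.09 (outside (0, 60))
  t = (30 x 3 + 140) / 5.5 = 41.82
  t = (30 x 3 - 220) / 5.5 = -23.64 (outside (0, 60))
  t = (30 x 3 + 220) / 5.5 = 56.36
Valid solutions in (0, 60): {41.82, 56.36} minutes.
The second occurrence is t = 56.36 minutes.
The hands form a 140-degree angle at 56.36 minutes past 3:00.

Final answer: 56.36 minutes past 3:00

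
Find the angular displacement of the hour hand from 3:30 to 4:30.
The hour hand moves 0.5 degrees per minute.
Time elapsed: 4:30 - 3:30 = 60 minutes
Angular displacement: 60 x 0.5 = 30 degrees

Final answer: 30 degrees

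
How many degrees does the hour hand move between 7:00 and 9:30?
The hour hand moves 0.5 degrees per minute.
Time elapsed: 9:30 - 7:00 = 150 minutes
Angular displacement: 150 x 0.5 = 75 degrees

Final answer: 75 degrees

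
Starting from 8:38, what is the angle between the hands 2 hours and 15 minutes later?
First find the time 2 hours and 15 minutes after 8:38.
Total minutes: 8 x 60 + 38 + 2 x 60 + 15 = 653.
653 mod 720 = 653 minutes = 10:53.
Now compute the angle at 10:53:
Hour hand: 10 x 30 + 53 x 0.5 = 326.5 degrees
Minute hand: 53 x 6 = 318 degrees
Difference: |326.5 - 318| = 8.5 degrees
The angle is 8.5 degrees

Final answer: 8.5 degrees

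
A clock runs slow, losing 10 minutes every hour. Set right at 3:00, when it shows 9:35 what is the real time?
For every 60 true minutes, the faulty clock advances 50 minutes, so 1 faulty-clock minute corresponds to 60/50 true minutes.
From 3:00 to 9:35 on the faulty dial is 395 minutes.
True elapsed: 395 x 60/50 = 474 minutes = 7 hours and 54 minutes.
True time: 3:00 + 7 hours and 54 minutes = 10:54.

Final answer: 10:54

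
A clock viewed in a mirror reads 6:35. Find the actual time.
Reflection across the vertical (12-6) axis maps a hand at angle A degrees to (360 - A) degrees, which sends a reading of T minutes past 12:00 to (720 - T) minutes past 12:00.
Mirror reads 6:35 = 395 minutes past 12:00.
Actual time: (720 - 395) mod 720 = 325 minutes = 5:25.

Final answer: 5:25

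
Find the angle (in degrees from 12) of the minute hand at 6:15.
The minute hand moves 6 degrees per minute.
At 6:15: 15 x 6 = 90 degrees

Final answer: 90 degrees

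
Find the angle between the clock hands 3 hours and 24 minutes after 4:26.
First find the time 3 hours and 24 minutes after 4:26.
Total minutes: 4 x 60 + 26 + 3 x 60 + 24 = 470.
470 mod 720 = 470 minutes = 7:50.
Now compute the angle at 7:50:
Hour hand: 7 x 30 + 50 x 0.5 = 235 degrees
Minute hand: 50 x 6 = 300 degrees
Difference: |235 - 300| = 65 degrees
The angle is 65 degrees

Final answer: 65 degrees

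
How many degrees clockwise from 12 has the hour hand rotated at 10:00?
The hour hand moves 30 degrees per hour and 0.5 degrees per minute.
At 10:00: (10) x 30 + 0 x 0.5 = 300 + 0 = 300 degrees

Final answer: 300 degrees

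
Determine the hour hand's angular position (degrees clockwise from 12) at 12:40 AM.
The hour hand moves 30 degrees per hour and 0.5 degrees per minute.
At 12:40: (0) x 30 + 40 x 0.5 = 0 + 20 = 20 degrees

Final answer: 20 degrees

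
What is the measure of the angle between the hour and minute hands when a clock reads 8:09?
Hour hand position: 8 x 30 + 9 x 0.5 = 244.5 degrees
Minute hand position: 9 x 6 = 54 degrees
Difference: |244.5 - 54| = 190.5 degrees
Since 190.5 > 180, the smaller angle is 360 - 190.5 = 169.5 degrees

Final answer: 169.5 degrees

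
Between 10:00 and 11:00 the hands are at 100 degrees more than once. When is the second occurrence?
At t minutes past 10:00, the hour hand is at 30 x 10 + 0.5t degrees and the minute hand is at 6t degrees.
The smaller angle between them is 100 degrees when |30H - 5.5t| = 100 or |30H - 5.5t| = 260.
With H = 10, solve 30 x 10 - 5.5t = +/- target for each target:
  t = (30 x 10 - 100) / 5.5 = 36.36
  t = (30 x 10 + 100) / 5.5 = 72.73 (outside (0, 60))
  t = (30 x 10 - 260) / 5.5 = 7.27
  t = (30 x 10 + 260) / 5.5 = 101.82 (outside (0, 60))
Valid solutions in (0, 60): {7.27, 36.36} minutes.
The second occurrence is t = 36.36 minutes.
The hands form a 100-degree angle at 36.36 minutes past 10:00.

Final answer: 36.36 minutes past 10:00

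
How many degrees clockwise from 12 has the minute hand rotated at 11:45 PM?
The minute hand moves 6 degrees per minute.
At 11:45: 45 x 6 = 270 degrees

Final answer: 270 degrees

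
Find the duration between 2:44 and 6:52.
From 2:44 to 6:52:
(6 x 60 + 52) - (2 x 60 + 44) = 412 - 164 = 248 minutes
= 4 hours and 8 minutes

Final answer: 4 hours and 8 minutes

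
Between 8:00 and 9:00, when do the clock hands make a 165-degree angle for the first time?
At t minutes past 8:00, the hour hand is at 30 x 8 + 0.5t degrees and the minute hand is at 6t degrees.
The smaller angle between them is 165 degrees when |30H - 5.5t| = 165 or |30H - 5.5t| = 195.
With H = 8, solve 30 x 8 - 5.5t = +/- target for each target:
  t = (30 x 8 - 165) / 5.5 = 13.64
  t = (30 x 8 + 165) / 5.5 = 73.64 (outside (0, 60))
  t = (30 x 8 - 195) / 5.5 = 8.18
  t = (30 x 8 + 195) / 5.5 = 79.09 (outside (0, 60))
Valid solutions in (0, 60): {8.18, 13.64} minutes.
The first occurrence is t = 8.18 minutes.
The hands form a 165-degree angle at 8.18 minutes past 8:00.

Final answer: 8.18 minutes past 8:00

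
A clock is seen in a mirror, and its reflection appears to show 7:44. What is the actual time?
Reflection across the vertical (12-6) axis maps a hand at angle A degrees to (360 - A) degrees, which sends a reading of T minutes past 12:00 to (720 - T) minutes past 12:00.
Mirror reads 7:44 = 464 minutes past 12:00.
Actual time: (720 - 464) mod 720 = 256 minutes = 4:16.

Final answer: 4:16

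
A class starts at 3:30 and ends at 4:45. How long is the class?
From 3:30 to 4:45:
(4 x 60 + 45) - (3 x 60 + 30) = 285 - 210 = 75 minutes
= 1 hour and 15 minutes

Final answer: 1 hour and 15 minutes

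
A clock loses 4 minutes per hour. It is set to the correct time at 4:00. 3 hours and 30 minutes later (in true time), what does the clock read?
For every 60 true minutes, the faulty clock advances 60 - 4 = 56 minutes.
True elapsed: 3 hours and 30 minutes = 210 minutes.
Faulty clock advances: 210 x 56/60 = 196 minutes (drift: 14 minutes behind).
Shown time: 4:00 + 196 minutes = 7:16.

Final answer: 7:16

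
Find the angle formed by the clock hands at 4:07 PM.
Hour hand position: 4 x 30 + 7 x 0.5 = 123.5 degrees
Minute hand position: 7 x 6 = 42 degrees
Difference: |123.5 - 42| = 81.5 degrees
The angle between the hands is 81.5 degrees

Final answer: 81.5 degrees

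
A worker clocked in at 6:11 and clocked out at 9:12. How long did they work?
From 6:11 to 9:12:
(9 x 60 + 12) - (6 x 60 + 11) = 552 - 371 = 181 minutes
= 3 hours and 1 minute

Final answer: 3 hours and 1 minute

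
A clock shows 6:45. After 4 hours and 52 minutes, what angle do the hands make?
First find the time 4 hours and 52 minutes after 6:45.
Total minutes: 6 x 60 + 45 + 4 x 60 + 52 = 697.
697 mod 720 = 697 minutes = 11:37.
Now compute the angle at 11:37:
Hour hand: 11 x 30 + 37 x 0.5 = 348.5 degrees
Minute hand: 37 x 6 = 222 degrees
Difference: |348.5 - 222| = 126.5 degrees
The angle is 126.5 degrees

Final answer: 126.5 degrees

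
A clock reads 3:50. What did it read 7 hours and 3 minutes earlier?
Starting time: 3:50 = 230 total minutes past 12:00
Subtracting: 7 hours and 3 minutes = 423 minutes
230 - 423 = -193 (negative, add 12 hours = 720) = 527 minutes
= 8 hours and 47 minutes past 12:00 = 8:47

Final answer: 8:47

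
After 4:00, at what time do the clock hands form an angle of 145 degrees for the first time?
At t minutes past 4:00, the hour hand is at 30 x 4 + 0.5t degrees and the minute hand is at 6t degrees.
The smaller angle between them is 145 degrees when |30H - 5.5t| = 145 or |30H - 5.5t| = 215.
With H = 4, solve 30 x 4 - 5.5t = +/- target for each target:
  t = (30 x 4 - 145) / 5.5 = -4.55 (outside (0, 60))
  t = (30 x 4 + 145) / 5.5 = 48.18
  t = (30 x 4 - 215) / 5.5 = -17.27 (outside (0, 60))
  t = (30 x 4 + 215) / 5.5 = 60.91 (outside (0, 60))
Valid solutions in (0, 60): {48.18} minutes.
The first occurrence is t = 48.18 minutes.
The hands form a 145-degree angle at 48.18 minutes past 4:00.

Final answer: 48.18 minutes past 4:00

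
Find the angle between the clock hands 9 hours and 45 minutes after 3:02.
First find the time 9 hours and 45 minutes after 3:02.
Total minutes: 3 x 60 + 2 + 9 x 60 + 45 = 767.
767 mod 720 = 47 minutes = 12:47.
Now compute the angle at 12:47:
Hour hand: 0 x 30 + 47 x 0.5 = 23.5 degrees
Minute hand: 47 x 6 = 282 degrees
Difference: |23.5 - 282| = 258.5 degrees
Smaller angle: 360 - 258.5 = 101.5 degrees

Final answer: 101.5 degrees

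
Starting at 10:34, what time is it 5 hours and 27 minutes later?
Starting time: 10:34
Adding 27 minutes to 34 minutes: 34 + 27 = 61 minutes = 1 hour and 1 minute
Adding 5 hours: 10 + 5 + 1 (carry) = 16 - 12 = 4
Final time: 4:01

Final answer: 4:01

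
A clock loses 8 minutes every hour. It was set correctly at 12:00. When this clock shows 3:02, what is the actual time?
For every 60 true minutes, the faulty clock advances 52 minutes, so 1 faulty-clock minute corresponds to 60/52 true minutes.
From 12:00 to 3:02 on the faulty dial is 182 minutes.
True elapsed: 182 x 60/52 = 210 minutes = 3 hours and 30 minutes.
True time: 12:00 + 3 hours and 30 minutes = 3:30.

Final answer: 3:30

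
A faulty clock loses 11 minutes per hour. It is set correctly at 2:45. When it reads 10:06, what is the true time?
For every 60 true minutes, the faulty clock advances 49 minutes, so 1 faulty-clock minute corresponds to 60/49 true minutes.
From 2:45 to 10:06 on the faulty dial is 441 minutes.
True elapsed: 441 x 60/49 = 540 minutes = 9 hours.
True time: 2:45 + 9 hours = 11:45.

Final answer: 11:45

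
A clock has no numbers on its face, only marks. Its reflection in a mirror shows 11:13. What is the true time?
Reflection across the vertical (12-6) axis maps a hand at angle A degrees to (360 - A) degrees, which sends a reading of T minutes past 12:00 to (720 - T) minutes past 12:00.
Mirror reads 11:13 = 673 minutes past 12:00.
Actual time: (720 - 673) mod 720 = 47 minutes = 12:47.

Final answer: 12:47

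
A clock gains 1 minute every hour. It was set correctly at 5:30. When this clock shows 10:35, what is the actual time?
For every 60 true minutes, the faulty clock advances 61 minutes, so 1 faulty-clock minute corresponds to 60/61 true minutes.
From 5:30 to 10:35 on the faulty dial is 305 minutes.
True elapsed: 305 x 60/61 = 300 minutes = 5 hours.
True time: 5:30 + 5 hours = 10:30.

Final answer: 10:30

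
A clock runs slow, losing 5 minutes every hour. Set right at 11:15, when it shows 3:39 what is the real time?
For every 60 true minutes, the faulty clock advances 55 minutes, so 1 faulty-clock minute corresponds to 60/55 true minutes.
From 11:15 to 3:39 on the faulty dial is 264 minutes.
True elapsed: 264 x 60/55 = 288 minutes = 4 hours and 48 minutes.
True time: 11:15 + 4 hours and 48 minutes = 4:03.

Final answer: 4:03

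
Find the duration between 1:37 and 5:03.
From 1:37 to 5:03:
(5 x 60 + 3) - (1 x 60 + 37) = 303 - 97 = 206 minutes
= 3 hours and 26 minutes

Final answer: 3 hours and 26 minutes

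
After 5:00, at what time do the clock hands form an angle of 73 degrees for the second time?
At t minutes past 5:00, the hour hand is at 30 x 5 + 0.5t degrees and the minute hand is at 6t degrees.
The smaller angle between them is 73 degrees when |30H - 5.5t| = 73 or |30H - 5.5t| = 287.
With H = 5, solve 30 x 5 - 5.5t = +/- target for each target:
  t = (30 x 5 - 73) / 5.5 = 14
  t = (30 x 5 + 73) / 5.5 = 40.55
  t = (30 x 5 - 287) / 5.5 = -24.91 (outside (0, 60))
  t = (30 x 5 + 287) / 5.5 = 79.45 (outside (0, 60))
Valid solutions in (0, 60): {14, 40.55} minutes.
The second occurrence is t = 40.55 minutes.
The hands form a 73-degree angle at 40.55 minutes past 5:00.

Final answer: 40.55 minutes past 5:00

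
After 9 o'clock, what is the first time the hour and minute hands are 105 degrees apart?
At t minutes past 9:00, the hour hand is at 30 x 9 + 0.5t degrees and the minute hand is at 6t degrees.
The smaller angle between them is 105 degrees when |30H - 5.5t| = 105 or |30H - 5.5t| = 255.
With H = 9, solve 30 x 9 - 5.5t = +/- target for each target:
  t = (30 x 9 - 105) / 5.5 = 30
  t = (30 x 9 + 105) / 5.5 = 68.18 (outside (0, 60))
  t = (30 x 9 - 255) / 5.5 = 2.73
  t = (30 x 9 + 255) / 5.5 = 95.45 (outside (0, 60))
Valid solutions in (0, 60): {2.73, 30} minutes.
The first occurrence is t = 2.73 minutes.
The hands form a 105-degree angle at 2.73 minutes past 9:00.

Final answer: 2.73 minutes past 9:00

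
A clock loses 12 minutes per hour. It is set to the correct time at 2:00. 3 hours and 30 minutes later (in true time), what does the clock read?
For every 60 true minutes, the faulty clock advances 60 - 12 = 48 minutes.
True elapsed: 3 hours and 30 minutes = 210 minutes.
Faulty clock advances: 210 x 48/60 = 168 minutes (drift: 42 minutes behind).
Shown time: 2:00 + 168 minutes = 4:48.

Final answer: 4:48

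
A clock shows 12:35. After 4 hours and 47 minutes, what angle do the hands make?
First find the time 4 hours and 47 minutes after 12:35.
Total minutes: 12 x 60 + 35 + 4 x 60 + 47 = 1042.
1042 mod 720 = 322 minutes = 5:22.
Now compute the angle at 5:22:
Hour hand: 5 x 30 + 22 x 0.5 = 161 degrees
Minute hand: 22 x 6 = 132 degrees
Difference: |161 - 132| = 29 degrees
The angle is 29 degrees

Final answer: 29 degrees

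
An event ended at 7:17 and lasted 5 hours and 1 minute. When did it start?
Starting time: 7:17 = 437 total minutes past 12:00
Subtracting: 5 hours and 1 minute = 301 minutes
437 - 301 = 136 minutes
= 2 hours and 16 minutes past 12:00 = 2:16

Final answer: 2:16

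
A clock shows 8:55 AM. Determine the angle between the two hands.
Hour hand position: 8 x 30 + 55 x 0.5 = 267.5 degrees
Minute hand position: 55 x 6 = 330 degrees
Difference: |267.5 - 330| = 62.5 degrees
The angle between the hands is 62.5 degrees

Final answer: 62.5 degrees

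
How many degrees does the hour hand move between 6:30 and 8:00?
The hour hand moves 0.5 degrees per minute.
Time elapsed: 8:00 - 6:30 = 90 minutes
Angular displacement: 90 x 0.5 = 45 degrees

Final answer: 45 degrees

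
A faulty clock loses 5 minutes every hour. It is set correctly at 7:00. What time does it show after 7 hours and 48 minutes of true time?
For every 60 true minutes, the faulty clock advances 60 - 5 = 55 minutes.
True elapsed: 7 hours and 48 minutes = 468 minutes.
Faulty clock advances: 468 x 55/60 = 429 minutes (drift: 39 minutes behind).
Shown time: 7:00 + 429 minutes = 2:09.

Final answer: 2:09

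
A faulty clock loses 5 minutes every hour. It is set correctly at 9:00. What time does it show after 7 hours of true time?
For every 60 true minutes, the faulty clock advances 60 - 5 = 55 minutes.
True elapsed: 7 hours = 420 minutes.
Faulty clock advances: 420 x 55/60 = 385 minutes (drift: 35 minutes behind).
Shown time: 9:00 + 385 minutes = 3:25.

Final answer: 3:25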